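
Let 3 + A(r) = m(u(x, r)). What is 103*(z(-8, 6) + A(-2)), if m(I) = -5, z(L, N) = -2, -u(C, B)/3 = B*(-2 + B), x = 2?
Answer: -1030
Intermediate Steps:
u(C, B) = -3*B*(-2 + B)
A(r) = -8 (A(r) = -3 - 5 = -8)
103*(z(-8, 6) + A(-2)) = 103*(-2 - 8) = 103*(-10) = -1030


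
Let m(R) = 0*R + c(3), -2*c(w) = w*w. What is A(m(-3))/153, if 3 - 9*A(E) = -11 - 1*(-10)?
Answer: 4/1377 ≈ 0.0029049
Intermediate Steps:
c(w) = -w²/2 (c(w) = -w*w/2 = -w²/2)
m(R) = -9/2 (m(R) = 0*R - ½*3² = 0 - ½*9 = 0 - 9/2 = -9/2)
A(E) = 4/9 (A(E) = ⅓ - (-11 - 1*(-10))/9 = ⅓ - (-11 + 10)/9 = ⅓ - ⅑*(-1) = ⅓ + ⅑ = 4/9)
A(m(-3))/153 = (4/9)/153 = (4/9)*(1/153) = 4/1377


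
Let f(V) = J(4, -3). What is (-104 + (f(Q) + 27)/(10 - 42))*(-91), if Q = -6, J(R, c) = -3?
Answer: 38129/4 ≈ 9532.3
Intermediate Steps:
f(V) = -3
(-104 + (f(Q) + 27)/(10 - 42))*(-91) = (-104 + (-3 + 27)/(10 - 42))*(-91) = (-104 + 24/(-32))*(-91) = (-104 + 24*(-1/32))*(-91) = (-104 - 3/4)*(-91) = -419/4*(-91) = 38129/4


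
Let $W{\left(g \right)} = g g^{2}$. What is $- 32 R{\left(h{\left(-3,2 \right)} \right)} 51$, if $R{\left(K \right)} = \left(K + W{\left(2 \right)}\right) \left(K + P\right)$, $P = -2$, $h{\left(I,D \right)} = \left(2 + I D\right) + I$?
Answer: $14688$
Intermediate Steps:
$h{\left(I,D \right)} = 2 + I + D I$ ($h{\left(I,D \right)} = \left(2 + D I\right) + I = 2 + I + D I$)
$W{\left(g \right)} = g^{3}$
$R{\left(K \right)} = \left(-2 + K\right) \left(8 + K\right)$ ($R{\left(K \right)} = \left(K + 2^{3}\right) \left(K - 2\right) = \left(K + 8\right) \left(-2 + K\right) = \left(8 + K\right) \left(-2 + K\right) = \left(-2 + K\right) \left(8 + K\right)$)
$- 32 R{\left(h{\left(-3,2 \right)} \right)} 51 = - 32 \left(-16 + \left(2 - 3 + 2 \left(-3\right)\right)^{2} + 6 \left(2 - 3 + 2 \left(-3\right)\right)\right) 51 = - 32 \left(-16 + \left(2 - 3 - 6\right)^{2} + 6 \left(2 - 3 - 6\right)\right) 51 = - 32 \left(-16 + \left(-7\right)^{2} + 6 \left(-7\right)\right) 51 = - 32 \left(-16 + 49 - 42\right) 51 = \left(-32\right) \left(-9\right) 51 = 288 \cdot 51 = 14688$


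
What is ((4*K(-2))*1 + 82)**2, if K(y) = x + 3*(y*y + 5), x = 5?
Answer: 44100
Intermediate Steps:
K(y) = 20 + 3*y**2 (K(y) = 5 + 3*(y*y + 5) = 5 + 3*(y**2 + 5) = 5 + 3*(5 + y**2) = 5 + (15 + 3*y**2) = 20 + 3*y**2)
((4*K(-2))*1 + 82)**2 = ((4*(20 + 3*(-2)**2))*1 + 82)**2 = ((4*(20 + 3*4))*1 + 82)**2 = ((4*(20 + 12))*1 + 82)**2 = ((4*32)*1 + 82)**2 = (128*1 + 82)**2 = (128 + 82)**2 = 210**2 = 44100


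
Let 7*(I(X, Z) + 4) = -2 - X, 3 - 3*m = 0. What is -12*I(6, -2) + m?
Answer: 439/7 ≈ 62.714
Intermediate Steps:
m = 1 (m = 1 - ⅓*0 = 1 + 0 = 1)
I(X, Z) = -30/7 - X/7 (I(X, Z) = -4 + (-2 - X)/7 = -4 + (-2/7 - X/7) = -30/7 - X/7)
-12*I(6, -2) + m = -12*(-30/7 - ⅐*6) + 1 = -12*(-30/7 - 6/7) + 1 = -12*(-36/7) + 1 = 432/7 + 1 = 439/7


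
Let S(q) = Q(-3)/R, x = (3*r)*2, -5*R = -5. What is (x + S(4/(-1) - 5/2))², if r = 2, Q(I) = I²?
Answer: 441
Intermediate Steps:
R = 1 (R = -⅕*(-5) = 1)
x = 12 (x = (3*2)*2 = 6*2 = 12)
S(q) = 9 (S(q) = (-3)²/1 = 9*1 = 9)
(x + S(4/(-1) - 5/2))² = (12 + 9)² = 21² = 441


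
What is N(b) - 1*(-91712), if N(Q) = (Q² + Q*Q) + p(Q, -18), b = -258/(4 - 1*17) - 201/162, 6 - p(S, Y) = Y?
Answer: 22774523593/246402 ≈ 92428.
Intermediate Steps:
p(S, Y) = 6 - Y
b = 13061/702 (b = -258/(4 - 17) - 201*1/162 = -258/(-13) - 67/54 = -258*(-1/13) - 67/54 = 258/13 - 67/54 = 13061/702 ≈ 18.605)
N(Q) = 24 + 2*Q² (N(Q) = (Q² + Q*Q) + (6 - 1*(-18)) = (Q² + Q²) + (6 + 18) = 2*Q² + 24 = 24 + 2*Q²)
N(b) - 1*(-91712) = (24 + 2*(13061/702)²) - 1*(-91712) = (24 + 2*(170589721/492804)) + 91712 = (24 + 170589721/246402) + 91712 = 176503369/246402 + 91712 = 22774523593/246402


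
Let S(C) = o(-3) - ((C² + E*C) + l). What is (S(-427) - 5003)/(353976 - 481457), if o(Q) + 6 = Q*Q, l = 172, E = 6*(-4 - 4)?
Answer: 207997/127481 ≈ 1.6316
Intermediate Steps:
E = -48 (E = 6*(-8) = -48)
o(Q) = -6 + Q² (o(Q) = -6 + Q*Q = -6 + Q²)
S(C) = -169 - C² + 48*C (S(C) = (-6 + (-3)²) - ((C² - 48*C) + 172) = (-6 + 9) - (172 + C² - 48*C) = 3 + (-172 - C² + 48*C) = -169 - C² + 48*C)
(S(-427) - 5003)/(353976 - 481457) = ((-169 - 1*(-427)² + 48*(-427)) - 5003)/(353976 - 481457) = ((-169 - 1*182329 - 20496) - 5003)/(-127481) = ((-169 - 182329 - 20496) - 5003)*(-1/127481) = (-202994 - 5003)*(-1/127481) = -207997*(-1/127481) = 207997/127481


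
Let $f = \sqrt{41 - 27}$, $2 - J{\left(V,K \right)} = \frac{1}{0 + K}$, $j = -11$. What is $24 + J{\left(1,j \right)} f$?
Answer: $24 + \frac{23 \sqrt{14}}{11} \approx 31.823$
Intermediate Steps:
$J{\left(V,K \right)} = 2 - \frac{1}{K}$ ($J{\left(V,K \right)} = 2 - \frac{1}{0 + K} = 2 - \frac{1}{K}$)
$f = \sqrt{14} \approx 3.7417$
$24 + J{\left(1,j \right)} f = 24 + \left(2 - \frac{1}{-11}\right) \sqrt{14} = 24 + \left(2 - - \frac{1}{11}\right) \sqrt{14} = 24 + \left(2 + \frac{1}{11}\right) \sqrt{14} = 24 + \frac{23 \sqrt{14}}{11}$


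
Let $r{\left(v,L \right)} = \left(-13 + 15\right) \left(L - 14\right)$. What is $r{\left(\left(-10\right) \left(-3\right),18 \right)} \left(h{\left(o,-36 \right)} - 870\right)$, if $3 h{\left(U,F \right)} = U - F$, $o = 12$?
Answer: $-6832$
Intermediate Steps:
$h{\left(U,F \right)} = - \frac{F}{3} + \frac{U}{3}$ ($h{\left(U,F \right)} = \frac{U - F}{3} = - \frac{F}{3} + \frac{U}{3}$)
$r{\left(v,L \right)} = -28 + 2 L$ ($r{\left(v,L \right)} = 2 \left(-14 + L\right) = -28 + 2 L$)
$r{\left(\left(-10\right) \left(-3\right),18 \right)} \left(h{\left(o,-36 \right)} - 870\right) = \left(-28 + 2 \cdot 18\right) \left(\left(\left(- \frac{1}{3}\right) \left(-36\right) + \frac{1}{3} \cdot 12\right) - 870\right) = \left(-28 + 36\right) \left(\left(12 + 4\right) - 870\right) = 8 \left(16 - 870\right) = 8 \left(-854\right) = -6832$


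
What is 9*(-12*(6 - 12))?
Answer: 648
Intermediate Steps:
9*(-12*(6 - 12)) = 9*(-12*(-6)) = 9*72 = 648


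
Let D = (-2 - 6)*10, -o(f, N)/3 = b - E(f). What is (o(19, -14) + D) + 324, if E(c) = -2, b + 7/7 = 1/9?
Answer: 722/3 ≈ 240.67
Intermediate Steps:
b = -8/9 (b = -1 + 1/9 = -8/9 ≈ -0.88889)
o(f, N) = -10/3 (o(f, N) = -3*(-8/9 - 1*(-2)) = -3*(-8/9 + 2) = -3*10/9 = -10/3)
D = -80 (D = -8*10 = -80)
(o(19, -14) + D) + 324 = (-10/3 - 80) + 324 = -250/3 + 324 = 722/3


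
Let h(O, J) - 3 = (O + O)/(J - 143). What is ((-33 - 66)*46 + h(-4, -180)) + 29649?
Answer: 8106662/323 ≈ 25098.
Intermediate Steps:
h(O, J) = 3 + 2*O/(-143 + J) (h(O, J) = 3 + (O + O)/(J - 143) = 3 + (2*O)/(-143 + J) = 3 + 2*O/(-143 + J))
((-33 - 66)*46 + h(-4, -180)) + 29649 = ((-33 - 66)*46 + (-429 + 2*(-4) + 3*(-180))/(-143 - 180)) + 29649 = (-99*46 + (-429 - 8 - 540)/(-323)) + 29649 = (-4554 - 1/323*(-977)) + 29649 = (-4554 + 977/323) + 29649 = -1469965/323 + 29649 = 8106662/323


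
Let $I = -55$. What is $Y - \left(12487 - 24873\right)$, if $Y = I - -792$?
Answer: $13123$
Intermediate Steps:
$Y = 737$ ($Y = -55 - -792 = -55 + 792 = 737$)
$Y - \left(12487 - 24873\right) = 737 - \left(12487 - 24873\right) = 737 - -12386 = 737 + 12386 = 13123$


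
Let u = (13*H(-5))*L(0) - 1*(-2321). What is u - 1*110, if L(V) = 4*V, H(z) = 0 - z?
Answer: 2211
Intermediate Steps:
H(z) = -z
u = 2321 (u = (13*(-1*(-5)))*(4*0) - 1*(-2321) = (13*5)*0 + 2321 = 65*0 + 2321 = 0 + 2321 = 2321)
u - 1*110 = 2321 - 1*110 = 2321 - 110 = 2211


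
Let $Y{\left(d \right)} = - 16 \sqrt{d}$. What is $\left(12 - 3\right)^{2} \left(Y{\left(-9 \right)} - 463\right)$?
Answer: $-37503 - 3888 i \approx -37503.0 - 3888.0 i$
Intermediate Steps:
$\left(12 - 3\right)^{2} \left(Y{\left(-9 \right)} - 463\right) = \left(12 - 3\right)^{2} \left(- 16 \sqrt{-9} - 463\right) = 9^{2} \left(- 16 \cdot 3 i - 463\right) = 81 \left(- 48 i - 463\right) = 81 \left(-463 - 48 i\right) = -37503 - 3888 i$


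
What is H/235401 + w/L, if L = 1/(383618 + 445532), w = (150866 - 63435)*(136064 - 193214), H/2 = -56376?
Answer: -325088670369180570084/78467 ≈ -4.1430e+15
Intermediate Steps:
H = -112752 (H = 2*(-56376) = -112752)
w = -4996681650 (w = 87431*(-57150) = -4996681650)
L = 1/829150 ≈ 1.2061e-6
H/235401 + w/L = -112752/235401 - 4996681650/1/829150 = -112752*1/235401 - 4996681650*829150 = -37584/78467 - 4142998590097500 = -325088670369180570084/78467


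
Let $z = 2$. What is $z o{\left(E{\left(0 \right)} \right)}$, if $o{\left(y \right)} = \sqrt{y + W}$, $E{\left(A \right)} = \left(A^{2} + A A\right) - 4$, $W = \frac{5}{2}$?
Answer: $i \sqrt{6} \approx 2.4495 i$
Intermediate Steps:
$W = \frac{5}{2}$ ($W = 5 \cdot \frac{1}{2} = \frac{5}{2} \approx 2.5$)
$E{\left(A \right)} = -4 + 2 A^{2}$ ($E{\left(A \right)} = \left(A^{2} + A^{2}\right) - 4 = 2 A^{2} - 4 = -4 + 2 A^{2}$)
$o{\left(y \right)} = \sqrt{\frac{5}{2} + y}$ ($o{\left(y \right)} = \sqrt{y + \frac{5}{2}} = \sqrt{\frac{5}{2} + y}$)
$z o{\left(E{\left(0 \right)} \right)} = 2 \frac{\sqrt{10 + 4 \left(-4 + 2 \cdot 0^{2}\right)}}{2} = 2 \frac{\sqrt{10 + 4 \left(-4 + 2 \cdot 0\right)}}{2} = 2 \frac{\sqrt{10 + 4 \left(-4 + 0\right)}}{2} = 2 \frac{\sqrt{10 + 4 \left(-4\right)}}{2} = 2 \frac{\sqrt{10 - 16}}{2} = 2 \frac{\sqrt{-6}}{2} = 2 \frac{i \sqrt{6}}{2} = i \sqrt{6}$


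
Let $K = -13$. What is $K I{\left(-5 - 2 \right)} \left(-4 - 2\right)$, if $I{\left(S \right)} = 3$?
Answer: $234$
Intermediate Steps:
$K I{\left(-5 - 2 \right)} \left(-4 - 2\right) = \left(-13\right) 3 \left(-4 - 2\right) = - 39 \left(-4 - 2\right) = \left(-39\right) \left(-6\right) = 234$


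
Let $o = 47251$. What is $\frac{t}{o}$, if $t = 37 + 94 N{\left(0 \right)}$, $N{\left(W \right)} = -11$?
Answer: $- \frac{997}{47251} \approx -0.0211$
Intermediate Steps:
$t = -997$ ($t = 37 + 94 \left(-11\right) = 37 - 1034 = -997$)
$\frac{t}{o} = - \frac{997}{47251}$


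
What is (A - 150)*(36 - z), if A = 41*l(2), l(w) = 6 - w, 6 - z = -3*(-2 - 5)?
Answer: 714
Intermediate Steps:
z = -15 (z = 6 - (-3)*(-2 - 5) = 6 - (-3)*(-7) = 6 - 1*21 = 6 - 21 = -15)
A = 164 (A = 41*(6 - 1*2) = 41*(6 - 2) = 41*4 = 164)
(A - 150)*(36 - z) = (164 - 150)*(36 - 1*(-15)) = 14*(36 + 15) = 14*51 = 714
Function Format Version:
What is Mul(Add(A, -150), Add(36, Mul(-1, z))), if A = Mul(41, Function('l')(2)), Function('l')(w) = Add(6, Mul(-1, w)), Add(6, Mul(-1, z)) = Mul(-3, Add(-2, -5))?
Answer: 714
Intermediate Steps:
z = -15 (z = Add(6, Mul(-1, Mul(-3, Add(-2, -5)))) = Add(6, Mul(-1, Mul(-3, -7))) = Add(6, Mul(-1, 21)) = Add(6, -21) = -15)
A = 164 (A = Mul(41, Add(6, Mul(-1, 2))) = Mul(41, Add(6, -2)) = Mul(41, 4) = 164)
Mul(Add(A, -150), Add(36, Mul(-1, z))) = Mul(Add(164, -150), Add(36, Mul(-1, -15))) = Mul(14, Add(36, 15)) = Mul(14, 51) = 714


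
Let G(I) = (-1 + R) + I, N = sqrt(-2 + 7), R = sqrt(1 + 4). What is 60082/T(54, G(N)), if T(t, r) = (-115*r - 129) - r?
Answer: 781066/268951 - 13939024*sqrt(5)/268951 ≈ -112.99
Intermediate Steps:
R = sqrt(5) ≈ 2.2361
N = sqrt(5) ≈ 2.2361
G(I) = -1 + I + sqrt(5) (G(I) = (-1 + sqrt(5)) + I = -1 + I + sqrt(5))
T(t, r) = -129 - 116*r (T(t, r) = (-129 - 115*r) - r = -129 - 116*r)
60082/T(54, G(N)) = 60082/(-129 - 116*(-1 + sqrt(5) + sqrt(5))) = 60082/(-129 - 116*(-1 + 2*sqrt(5))) = 60082/(-129 + (116 - 232*sqrt(5))) = 60082/(-13 - 232*sqrt(5))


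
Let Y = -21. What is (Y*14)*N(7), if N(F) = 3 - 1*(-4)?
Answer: -2058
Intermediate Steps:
N(F) = 7 (N(F) = 3 + 4 = 7)
(Y*14)*N(7) = -21*14*7 = -294*7 = -2058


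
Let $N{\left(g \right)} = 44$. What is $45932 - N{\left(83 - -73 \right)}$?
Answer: $45888$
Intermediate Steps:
$45932 - N{\left(83 - -73 \right)} = 45932 - 44 = 45888$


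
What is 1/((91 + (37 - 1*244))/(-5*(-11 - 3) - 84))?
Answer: 7/58 ≈ 0.12069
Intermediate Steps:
1/((91 + (37 - 1*244))/(-5*(-11 - 3) - 84)) = 1/((91 + (37 - 244))/(-5*(-14) - 84)) = 1/((91 - 207)/(70 - 84)) = 1/(-116/(-14)) = 1/(-116*(-1/14)) = 1/(58/7) = 7/58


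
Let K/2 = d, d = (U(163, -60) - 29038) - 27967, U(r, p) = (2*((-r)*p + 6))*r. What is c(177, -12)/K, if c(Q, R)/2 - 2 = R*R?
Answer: 146/3133231 ≈ 4.6597e-5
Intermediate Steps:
c(Q, R) = 4 + 2*R**2 (c(Q, R) = 4 + 2*(R*R) = 4 + 2*R**2)
U(r, p) = r*(12 - 2*p*r) (U(r, p) = (2*(-p*r + 6))*r = (2*(6 - p*r))*r = (12 - 2*p*r)*r = r*(12 - 2*p*r))
d = 3133231 (d = (2*163*(6 - 1*(-60)*163) - 29038) - 27967 = (2*163*(6 + 9780) - 29038) - 27967 = (2*163*9786 - 29038) - 27967 = (3190236 - 29038) - 27967 = 3161198 - 27967 = 3133231)
K = 6266462 (K = 2*3133231 = 6266462)
c(177, -12)/K = (4 + 2*(-12)**2)/6266462 = (4 + 2*144)*(1/6266462) = (4 + 288)*(1/6266462) = 292*(1/6266462) = 146/3133231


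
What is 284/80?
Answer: 71/20 ≈ 3.5500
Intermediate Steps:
284/80 = 284*(1/80) = 71/20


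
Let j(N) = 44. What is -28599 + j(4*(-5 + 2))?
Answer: -28555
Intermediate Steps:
-28599 + j(4*(-5 + 2)) = -28599 + 44 = -28555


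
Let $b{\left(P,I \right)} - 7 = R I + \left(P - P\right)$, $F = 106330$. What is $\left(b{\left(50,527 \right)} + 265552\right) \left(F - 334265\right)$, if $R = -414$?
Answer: $-10799788235$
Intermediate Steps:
$b{\left(P,I \right)} = 7 - 414 I$ ($b{\left(P,I \right)} = 7 + \left(- 414 I + \left(P - P\right)\right) = 7 + \left(- 414 I + 0\right) = 7 - 414 I$)
$\left(b{\left(50,527 \right)} + 265552\right) \left(F - 334265\right) = \left(\left(7 - 218178\right) + 265552\right) \left(106330 - 334265\right) = \left(\left(7 - 218178\right) + 265552\right) \left(-227935\right) = \left(-218171 + 265552\right) \left(-227935\right) = 47381 \left(-227935\right) = -10799788235$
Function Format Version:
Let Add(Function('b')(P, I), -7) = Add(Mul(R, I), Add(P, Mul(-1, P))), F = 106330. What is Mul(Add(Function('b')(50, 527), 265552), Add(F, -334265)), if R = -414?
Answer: -10799788235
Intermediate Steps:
Function('b')(P, I) = Add(7, Mul(-414, I)) (Function('b')(P, I) = Add(7, Add(Mul(-414, I), Add(P, Mul(-1, P)))) = Add(7, Add(Mul(-414, I), 0)) = Add(7, Mul(-414, I)))
Mul(Add(Function('b')(50, 527), 265552), Add(F, -334265)) = Mul(Add(Add(7, Mul(-414, 527)), 265552), Add(106330, -334265)) = Mul(Add(Add(7, -218178), 265552), -227935) = Mul(Add(-218171, 265552), -227935) = Mul(47381, -227935) = -10799788235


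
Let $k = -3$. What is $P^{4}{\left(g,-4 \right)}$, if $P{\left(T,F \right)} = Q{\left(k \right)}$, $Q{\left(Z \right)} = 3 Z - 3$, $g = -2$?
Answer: $20736$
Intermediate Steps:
$Q{\left(Z \right)} = -3 + 3 Z$
$P{\left(T,F \right)} = -12$ ($P{\left(T,F \right)} = -3 + 3 \left(-3\right) = -3 - 9 = -12$)
$P^{4}{\left(g,-4 \right)} = \left(-12\right)^{4} = 20736$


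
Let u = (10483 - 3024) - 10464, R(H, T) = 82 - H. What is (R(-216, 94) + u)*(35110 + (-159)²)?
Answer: -163478437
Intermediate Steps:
u = -3005 (u = 7459 - 10464 = -3005)
(R(-216, 94) + u)*(35110 + (-159)²) = ((82 - 1*(-216)) - 3005)*(35110 + (-159)²) = ((82 + 216) - 3005)*(35110 + 25281) = (298 - 3005)*60391 = -2707*60391 = -163478437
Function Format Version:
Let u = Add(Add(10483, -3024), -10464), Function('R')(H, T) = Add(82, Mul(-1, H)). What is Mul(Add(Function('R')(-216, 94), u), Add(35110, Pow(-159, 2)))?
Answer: -163478437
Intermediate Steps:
u = -3005 (u = Add(7459, -10464) = -3005)
Mul(Add(Function('R')(-216, 94), u), Add(35110, Pow(-159, 2))) = Mul(Add(Add(82, Mul(-1, -216)), -3005), Add(35110, Pow(-159, 2))) = Mul(Add(Add(82, 216), -3005), Add(35110, 25281)) = Mul(Add(298, -3005), 60391) = Mul(-2707, 60391) = -163478437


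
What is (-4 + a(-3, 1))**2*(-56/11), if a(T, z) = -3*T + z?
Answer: -2016/11 ≈ -183.27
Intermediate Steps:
a(T, z) = z - 3*T
(-4 + a(-3, 1))**2*(-56/11) = (-4 + (1 - 3*(-3)))**2*(-56/11) = (-4 + (1 + 9))**2*(-56*1/11) = (-4 + 10)**2*(-56/11) = 6**2*(-56/11) = 36*(-56/11) = -2016/11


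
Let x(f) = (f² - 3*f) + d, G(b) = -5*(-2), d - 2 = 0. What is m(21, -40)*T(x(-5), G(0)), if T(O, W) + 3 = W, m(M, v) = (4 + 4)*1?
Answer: 56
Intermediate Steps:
d = 2 (d = 2 + 0 = 2)
G(b) = 10
m(M, v) = 8 (m(M, v) = 8*1 = 8)
x(f) = 2 + f² - 3*f (x(f) = (f² - 3*f) + 2 = 2 + f² - 3*f)
T(O, W) = -3 + W
m(21, -40)*T(x(-5), G(0)) = 8*(-3 + 10) = 8*7 = 56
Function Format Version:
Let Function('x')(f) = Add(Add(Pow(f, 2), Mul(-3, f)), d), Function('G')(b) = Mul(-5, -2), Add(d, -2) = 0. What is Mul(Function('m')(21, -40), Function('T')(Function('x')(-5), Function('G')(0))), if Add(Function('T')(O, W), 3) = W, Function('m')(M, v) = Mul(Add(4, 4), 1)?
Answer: 56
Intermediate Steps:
d = 2 (d = Add(2, 0) = 2)
Function('G')(b) = 10
Function('m')(M, v) = 8 (Function('m')(M, v) = Mul(8, 1) = 8)
Function('x')(f) = Add(2, Pow(f, 2), Mul(-3, f)) (Function('x')(f) = Add(Add(Pow(f, 2), Mul(-3, f)), 2) = Add(2, Pow(f, 2), Mul(-3, f)))
Function('T')(O, W) = Add(-3, W)
Mul(Function('m')(21, -40), Function('T')(Function('x')(-5), Function('G')(0))) = Mul(8, Add(-3, 10)) = Mul(8, 7) = 56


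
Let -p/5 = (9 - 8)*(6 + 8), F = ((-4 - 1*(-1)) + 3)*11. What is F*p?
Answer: 0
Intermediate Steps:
F = 0 (F = ((-4 + 1) + 3)*11 = (-3 + 3)*11 = 0*11 = 0)
p = -70 (p = -5*(9 - 8)*(6 + 8) = -5*14 = -70)
F*p = 0*(-70) = 0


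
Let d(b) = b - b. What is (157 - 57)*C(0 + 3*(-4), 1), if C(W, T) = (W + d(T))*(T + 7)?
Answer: -9600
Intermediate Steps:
d(b) = 0
C(W, T) = W*(7 + T) (C(W, T) = (W + 0)*(T + 7) = W*(7 + T))
(157 - 57)*C(0 + 3*(-4), 1) = (157 - 57)*((0 + 3*(-4))*(7 + 1)) = 100*((0 - 12)*8) = 100*(-12*8) = 100*(-96) = -9600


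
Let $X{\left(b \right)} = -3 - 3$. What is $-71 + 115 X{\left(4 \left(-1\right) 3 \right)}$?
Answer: $-761$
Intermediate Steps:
$X{\left(b \right)} = -6$ ($X{\left(b \right)} = -3 - 3 = -6$)
$-71 + 115 X{\left(4 \left(-1\right) 3 \right)} = -71 + 115 \left(-6\right) = -71 - 690 = -761$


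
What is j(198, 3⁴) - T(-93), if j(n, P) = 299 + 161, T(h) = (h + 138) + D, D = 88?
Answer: 327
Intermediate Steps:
T(h) = 226 + h (T(h) = (h + 138) + 88 = (138 + h) + 88 = 226 + h)
j(n, P) = 460
j(198, 3⁴) - T(-93) = 460 - (226 - 93) = 460 - 1*133 = 460 - 133 = 327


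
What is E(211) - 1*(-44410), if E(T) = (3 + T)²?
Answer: 90206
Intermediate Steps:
E(211) - 1*(-44410) = (3 + 211)² - 1*(-44410) = 214² + 44410 = 45796 + 44410 = 90206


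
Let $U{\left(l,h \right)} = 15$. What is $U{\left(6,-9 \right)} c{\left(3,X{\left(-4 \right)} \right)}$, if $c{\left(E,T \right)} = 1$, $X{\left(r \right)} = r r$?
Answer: $15$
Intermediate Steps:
$X{\left(r \right)} = r^{2}$
$U{\left(6,-9 \right)} c{\left(3,X{\left(-4 \right)} \right)} = 15 \cdot 1 = 15$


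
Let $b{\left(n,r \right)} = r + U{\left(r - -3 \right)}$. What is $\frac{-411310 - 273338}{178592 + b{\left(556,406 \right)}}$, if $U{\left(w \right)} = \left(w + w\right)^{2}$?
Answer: $- \frac{342324}{424061} \approx -0.80725$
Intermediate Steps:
$U{\left(w \right)} = 4 w^{2}$ ($U{\left(w \right)} = \left(2 w\right)^{2} = 4 w^{2}$)
$b{\left(n,r \right)} = r + 4 \left(3 + r\right)^{2}$ ($b{\left(n,r \right)} = r + 4 \left(r - -3\right)^{2} = r + 4 \left(r + 3\right)^{2} = r + 4 \left(3 + r\right)^{2}$)
$\frac{-411310 - 273338}{178592 + b{\left(556,406 \right)}} = \frac{-411310 - 273338}{178592 + \left(406 + 4 \left(3 + 406\right)^{2}\right)} = - \frac{684648}{178592 + \left(406 + 4 \cdot 409^{2}\right)} = - \frac{684648}{178592 + \left(406 + 4 \cdot 167281\right)} = - \frac{684648}{178592 + \left(406 + 669124\right)} = - \frac{684648}{178592 + 669530} = - \frac{684648}{848122} = \left(-684648\right) \frac{1}{848122} = - \frac{342324}{424061}$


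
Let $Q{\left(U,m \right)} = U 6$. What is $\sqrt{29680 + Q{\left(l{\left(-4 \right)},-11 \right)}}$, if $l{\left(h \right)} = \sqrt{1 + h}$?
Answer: $\sqrt{29680 + 6 i \sqrt{3}} \approx 172.28 + 0.03 i$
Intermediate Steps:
$Q{\left(U,m \right)} = 6 U$
$\sqrt{29680 + Q{\left(l{\left(-4 \right)},-11 \right)}} = \sqrt{29680 + 6 \sqrt{1 - 4}} = \sqrt{29680 + 6 \sqrt{-3}} = \sqrt{29680 + 6 i \sqrt{3}}$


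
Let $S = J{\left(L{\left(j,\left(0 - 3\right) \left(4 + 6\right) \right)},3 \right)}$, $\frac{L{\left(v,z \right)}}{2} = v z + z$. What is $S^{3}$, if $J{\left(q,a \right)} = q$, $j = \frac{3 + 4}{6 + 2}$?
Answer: $- \frac{11390625}{8} \approx -1.4238 \cdot 10^{6}$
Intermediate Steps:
$j = \frac{7}{8} \approx 0.875$
$L{\left(v,z \right)} = 2 z + 2 v z$ ($L{\left(v,z \right)} = 2 \left(v z + z\right) = 2 \left(z + v z\right) = 2 z + 2 v z$)
$S = - \frac{225}{2}$ ($S = 2 \left(0 - 3\right) \left(4 + 6\right) \left(1 + \frac{7}{8}\right) = 2 \left(\left(-3\right) 10\right) \frac{15}{8} = 2 \left(-30\right) \frac{15}{8} = - \frac{225}{2} \approx -112.5$)
$S^{3} = \left(- \frac{225}{2}\right)^{3} = - \frac{11390625}{8}$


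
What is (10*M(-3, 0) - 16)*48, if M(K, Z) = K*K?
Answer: 3552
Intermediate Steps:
M(K, Z) = K²
(10*M(-3, 0) - 16)*48 = (10*(-3)² - 16)*48 = (10*9 - 16)*48 = (90 - 16)*48 = 74*48 = 3552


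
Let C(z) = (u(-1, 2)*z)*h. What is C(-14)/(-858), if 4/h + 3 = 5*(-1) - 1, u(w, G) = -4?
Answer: 112/3861 ≈ 0.029008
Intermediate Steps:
h = -4/9 (h = 4/(-3 + (5*(-1) - 1)) = 4/(-3 + (-5 - 1)) = 4/(-3 - 6) = 4/(-9) = 4*(-⅑) = -4/9 ≈ -0.44444)
C(z) = 16*z/9 (C(z) = -4*z*(-4/9) = 16*z/9)
C(-14)/(-858) = ((16/9)*(-14))/(-858) = -224/9*(-1/858) = 112/3861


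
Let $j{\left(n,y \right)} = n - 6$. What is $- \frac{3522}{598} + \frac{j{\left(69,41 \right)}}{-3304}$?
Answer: $- \frac{833883}{141128} \approx -5.9087$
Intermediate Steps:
$j{\left(n,y \right)} = -6 + n$
$- \frac{3522}{598} + \frac{j{\left(69,41 \right)}}{-3304} = - \frac{3522}{598} + \frac{-6 + 69}{-3304} = \left(-3522\right) \frac{1}{598} + 63 \left(- \frac{1}{3304}\right) = - \frac{1761}{299} - \frac{9}{472} = - \frac{833883}{141128}$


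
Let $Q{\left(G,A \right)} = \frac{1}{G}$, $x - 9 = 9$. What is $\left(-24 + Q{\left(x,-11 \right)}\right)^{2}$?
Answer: $\frac{185761}{324} \approx 573.34$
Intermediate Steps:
$x = 18$ ($x = 9 + 9 = 18$)
$\left(-24 + Q{\left(x,-11 \right)}\right)^{2} = \left(-24 + \frac{1}{18}\right)^{2} = \left(- \frac{431}{18}\right)^{2} = \frac{185761}{324}$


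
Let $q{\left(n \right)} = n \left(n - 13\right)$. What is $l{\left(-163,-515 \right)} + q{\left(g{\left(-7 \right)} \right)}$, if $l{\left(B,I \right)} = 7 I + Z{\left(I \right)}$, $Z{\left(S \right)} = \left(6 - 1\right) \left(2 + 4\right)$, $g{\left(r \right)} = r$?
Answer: $-3435$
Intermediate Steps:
$Z{\left(S \right)} = 30$ ($Z{\left(S \right)} = 5 \cdot 6 = 30$)
$q{\left(n \right)} = n \left(-13 + n\right)$
$l{\left(B,I \right)} = 30 + 7 I$ ($l{\left(B,I \right)} = 7 I + 30 = 30 + 7 I$)
$l{\left(-163,-515 \right)} + q{\left(g{\left(-7 \right)} \right)} = \left(30 + 7 \left(-515\right)\right) - 7 \left(-13 - 7\right) = \left(30 - 3605\right) - -140 = -3575 + 140 = -3435$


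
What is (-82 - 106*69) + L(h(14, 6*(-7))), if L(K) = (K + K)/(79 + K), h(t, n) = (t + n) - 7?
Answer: -162747/22 ≈ -7397.6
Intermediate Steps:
h(t, n) = -7 + n + t (h(t, n) = (n + t) - 7 = -7 + n + t)
L(K) = 2*K/(79 + K) (L(K) = (2*K)/(79 + K) = 2*K/(79 + K))
(-82 - 106*69) + L(h(14, 6*(-7))) = (-82 - 106*69) + 2*(-7 + 6*(-7) + 14)/(79 + (-7 + 6*(-7) + 14)) = (-82 - 7314) + 2*(-7 - 42 + 14)/(79 + (-7 - 42 + 14)) = -7396 + 2*(-35)/(79 - 35) = -7396 + 2*(-35)/44 = -7396 + 2*(-35)*(1/44) = -7396 - 35/22 = -162747/22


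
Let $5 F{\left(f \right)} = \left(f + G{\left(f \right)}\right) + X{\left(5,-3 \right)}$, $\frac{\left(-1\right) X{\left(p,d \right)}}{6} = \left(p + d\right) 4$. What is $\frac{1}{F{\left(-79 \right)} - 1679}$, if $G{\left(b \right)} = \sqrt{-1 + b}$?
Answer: $- \frac{21305}{36312282} - \frac{5 i \sqrt{5}}{18156141} \approx -0.00058672 - 6.1579 \cdot 10^{-7} i$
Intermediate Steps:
$X{\left(p,d \right)} = - 24 d - 24 p$ ($X{\left(p,d \right)} = - 6 \left(p + d\right) 4 = - 6 \left(d + p\right) 4 = - 6 \left(4 d + 4 p\right) = - 24 d - 24 p$)
$F{\left(f \right)} = - \frac{48}{5} + \frac{f}{5} + \frac{\sqrt{-1 + f}}{5}$ ($F{\left(f \right)} = \frac{\left(f + \sqrt{-1 + f}\right) - 48}{5} = \frac{-48 + f + \sqrt{-1 + f}}{5} = - \frac{48}{5} + \frac{f}{5} + \frac{\sqrt{-1 + f}}{5}$)
$\frac{1}{F{\left(-79 \right)} - 1679} = \frac{1}{\left(- \frac{48}{5} + \frac{1}{5} \left(-79\right) + \frac{\sqrt{-1 - 79}}{5}\right) - 1679} = \frac{1}{\left(- \frac{48}{5} - \frac{79}{5} + \frac{\sqrt{-80}}{5}\right) - 1679} = \frac{1}{\left(- \frac{48}{5} - \frac{79}{5} + \frac{4 i \sqrt{5}}{5}\right) - 1679} = \frac{1}{\left(- \frac{127}{5} + \frac{4 i \sqrt{5}}{5}\right) - 1679} = \frac{1}{- \frac{8522}{5} + \frac{4 i \sqrt{5}}{5}}$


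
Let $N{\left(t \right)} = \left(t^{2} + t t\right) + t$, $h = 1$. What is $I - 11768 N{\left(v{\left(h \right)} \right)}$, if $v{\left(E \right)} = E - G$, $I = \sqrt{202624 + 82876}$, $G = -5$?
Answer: $-917904 + 10 \sqrt{2855} \approx -9.1737 \cdot 10^{5}$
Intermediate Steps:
$I = 10 \sqrt{2855}$ ($I = \sqrt{285500} = 10 \sqrt{2855} \approx 534.32$)
$v{\left(E \right)} = 5 + E$ ($v{\left(E \right)} = E - -5 = E + 5 = 5 + E$)
$N{\left(t \right)} = t + 2 t^{2}$ ($N{\left(t \right)} = \left(t^{2} + t^{2}\right) + t = 2 t^{2} + t = t + 2 t^{2}$)
$I - 11768 N{\left(v{\left(h \right)} \right)} = 10 \sqrt{2855} - 11768 \left(5 + 1\right) \left(1 + 2 \left(5 + 1\right)\right) = 10 \sqrt{2855} - 11768 \cdot 6 \left(1 + 2 \cdot 6\right) = 10 \sqrt{2855} - 11768 \cdot 6 \left(1 + 12\right) = 10 \sqrt{2855} - 11768 \cdot 6 \cdot 13 = 10 \sqrt{2855} - 11768 \cdot 78 = 10 \sqrt{2855} - 917904 = -917904 + 10 \sqrt{2855}$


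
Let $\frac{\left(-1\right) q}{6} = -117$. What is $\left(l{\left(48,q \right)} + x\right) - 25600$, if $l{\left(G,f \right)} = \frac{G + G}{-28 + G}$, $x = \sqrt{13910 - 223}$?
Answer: $- \frac{127976}{5} + \sqrt{13687} \approx -25478.0$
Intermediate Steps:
$q = 702$ ($q = \left(-6\right) \left(-117\right) = 702$)
$x = \sqrt{13687} \approx 116.99$
$l{\left(G,f \right)} = \frac{2 G}{-28 + G}$
$\left(l{\left(48,q \right)} + x\right) - 25600 = \left(2 \cdot 48 \frac{1}{-28 + 48} + \sqrt{13687}\right) - 25600 = \left(2 \cdot 48 \cdot \frac{1}{20} + \sqrt{13687}\right) - 25600 = \left(\frac{24}{5} + \sqrt{13687}\right) - 25600 = - \frac{127976}{5} + \sqrt{13687}$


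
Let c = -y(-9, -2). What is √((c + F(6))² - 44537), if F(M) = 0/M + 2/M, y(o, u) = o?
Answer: I*√400049/3 ≈ 210.83*I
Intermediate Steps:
F(M) = 2/M (F(M) = 0 + 2/M = 2/M)
c = 9 (c = -1*(-9) = 9)
√((c + F(6))² - 44537) = √((9 + 2/6)² - 44537) = √((9 + 2*(⅙))² - 44537) = √((9 + ⅓)² - 44537) = √((28/3)² - 44537) = √(784/9 - 44537) = √(-400049/9) = I*√400049/3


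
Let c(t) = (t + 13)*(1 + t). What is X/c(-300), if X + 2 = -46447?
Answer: -3573/6601 ≈ -0.54128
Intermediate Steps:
c(t) = (1 + t)*(13 + t) (c(t) = (13 + t)*(1 + t) = (1 + t)*(13 + t))
X = -46449 (X = -2 - 46447 = -46449)
X/c(-300) = -46449/(13 + (-300)**2 + 14*(-300)) = -46449/(13 + 90000 - 4200) = -46449/85813 = -46449*1/85813 = -3573/6601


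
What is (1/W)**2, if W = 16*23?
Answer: 1/135424 ≈ 7.3842e-6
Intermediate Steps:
W = 368
(1/W)**2 = (1/368)**2 = 1/135424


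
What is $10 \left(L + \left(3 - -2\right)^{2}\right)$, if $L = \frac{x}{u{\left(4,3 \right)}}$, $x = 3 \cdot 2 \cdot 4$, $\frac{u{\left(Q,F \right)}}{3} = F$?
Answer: $\frac{830}{3} \approx 276.67$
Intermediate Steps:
$u{\left(Q,F \right)} = 3 F$
$x = 24$ ($x = 6 \cdot 4 = 24$)
$L = \frac{8}{3}$ ($L = \frac{24}{3 \cdot 3} = \frac{24}{9} = 24 \cdot \frac{1}{9} = \frac{8}{3} \approx 2.6667$)
$10 \left(L + \left(3 - -2\right)^{2}\right) = 10 \left(\frac{8}{3} + \left(3 - -2\right)^{2}\right) = 10 \left(\frac{8}{3} + \left(3 + 2\right)^{2}\right) = 10 \left(\frac{8}{3} + 5^{2}\right) = 10 \left(\frac{8}{3} + 25\right) = 10 \cdot \frac{83}{3} = \frac{830}{3}$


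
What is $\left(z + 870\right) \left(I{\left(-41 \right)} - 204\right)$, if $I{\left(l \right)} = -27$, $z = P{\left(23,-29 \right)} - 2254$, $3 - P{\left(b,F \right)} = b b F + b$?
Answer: $-3219447$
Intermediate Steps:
$P{\left(b,F \right)} = 3 - b - F b^{2}$ ($P{\left(b,F \right)} = 3 - \left(b b F + b\right) = 3 - \left(b^{2} F + b\right) = 3 - \left(F b^{2} + b\right) = 3 - \left(b + F b^{2}\right) = 3 - b - F b^{2}$)
$z = 13067$ ($z = \left(3 - 23 - - 29 \cdot 23^{2}\right) - 2254 = \left(3 - 23 - \left(-29\right) 529\right) - 2254 = \left(3 - 23 + 15341\right) - 2254 = 15321 - 2254 = 13067$)
$\left(z + 870\right) \left(I{\left(-41 \right)} - 204\right) = \left(13067 + 870\right) \left(-27 - 204\right) = 13937 \left(-231\right) = -3219447$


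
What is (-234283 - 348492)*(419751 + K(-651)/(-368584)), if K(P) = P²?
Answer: -90162914487762825/368584 ≈ -2.4462e+11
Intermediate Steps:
(-234283 - 348492)*(419751 + K(-651)/(-368584)) = (-234283 - 348492)*(419751 + (-651)²/(-368584)) = -582775*(419751 + 423801*(-1/368584)) = -582775*(419751 - 423801/368584) = -582775*154713078783/368584 = -90162914487762825/368584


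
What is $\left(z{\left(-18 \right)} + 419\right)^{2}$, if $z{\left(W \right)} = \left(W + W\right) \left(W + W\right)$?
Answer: $2941225$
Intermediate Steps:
$z{\left(W \right)} = 4 W^{2}$ ($z{\left(W \right)} = 2 W 2 W = 4 W^{2}$)
$\left(z{\left(-18 \right)} + 419\right)^{2} = \left(4 \left(-18\right)^{2} + 419\right)^{2} = \left(4 \cdot 324 + 419\right)^{2} = \left(1296 + 419\right)^{2} = 1715^{2} = 2941225$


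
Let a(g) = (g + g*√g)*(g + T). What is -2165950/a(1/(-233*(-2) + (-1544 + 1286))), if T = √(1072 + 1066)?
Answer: -4872798361600/(52 + √13 + 208*√27794 + 10816*√2138) ≈ -9.1106e+6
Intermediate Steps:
T = √2138 ≈ 46.239
a(g) = (g + √2138)*(g + g^(3/2)) (a(g) = (g + g*√g)*(g + √2138) = (g + g^(3/2))*(g + √2138) = (g + √2138)*(g + g^(3/2)))
-2165950/a(1/(-233*(-2) + (-1544 + 1286))) = -2165950/((1/(-233*(-2) + (-1544 + 1286)))² + (1/(-233*(-2) + (-1544 + 1286)))^(5/2) + √2138/(-233*(-2) + (-1544 + 1286)) + √2138*(1/(-233*(-2) + (-1544 + 1286)))^(3/2)) = -2165950/((1/(466 - 258))² + (1/(466 - 258))^(5/2) + √2138/(466 - 258) + √2138*(1/(466 - 258))^(3/2)) = -2165950/((1/208)² + (1/208)^(5/2) + √2138/208 + √2138*(1/208)^(3/2)) = -2165950/(1/43264 + √13/2249728 + √2138/208 + √2138*(√13/10816)) = -2165950/(1/43264 + √13/2249728 + √2138/208 + √27794/10816) = -2165950/(1/43264 + √2138/208 + √27794/10816 + √13/2249728)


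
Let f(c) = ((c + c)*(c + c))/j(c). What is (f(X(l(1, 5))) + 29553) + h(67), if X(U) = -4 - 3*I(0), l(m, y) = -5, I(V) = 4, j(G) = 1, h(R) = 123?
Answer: 30700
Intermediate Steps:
X(U) = -16 (X(U) = -4 - 3*4 = -4 - 12 = -16)
f(c) = 4*c**2 (f(c) = ((c + c)*(c + c))/1 = ((2*c)*(2*c))*1 = (4*c**2)*1 = 4*c**2)
(f(X(l(1, 5))) + 29553) + h(67) = (4*(-16)**2 + 29553) + 123 = (4*256 + 29553) + 123 = (1024 + 29553) + 123 = 30577 + 123 = 30700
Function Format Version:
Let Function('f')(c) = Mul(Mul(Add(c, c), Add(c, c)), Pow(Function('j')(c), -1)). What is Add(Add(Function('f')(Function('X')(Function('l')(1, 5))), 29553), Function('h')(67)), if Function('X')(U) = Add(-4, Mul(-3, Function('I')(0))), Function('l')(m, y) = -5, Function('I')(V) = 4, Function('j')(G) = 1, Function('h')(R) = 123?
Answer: 30700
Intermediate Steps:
Function('X')(U) = -16 (Function('X')(U) = Add(-4, Mul(-3, 4)) = Add(-4, -12) = -16)
Function('f')(c) = Mul(4, Pow(c, 2)) (Function('f')(c) = Mul(Mul(Add(c, c), Add(c, c)), Pow(1, -1)) = Mul(Mul(Mul(2, c), Mul(2, c)), 1) = Mul(Mul(4, Pow(c, 2)), 1) = Mul(4, Pow(c, 2)))
Add(Add(Function('f')(Function('X')(Function('l')(1, 5))), 29553), Function('h')(67)) = Add(Add(Mul(4, Pow(-16, 2)), 29553), 123) = Add(Add(Mul(4, 256), 29553), 123) = Add(Add(1024, 29553), 123) = Add(30577, 123) = 30700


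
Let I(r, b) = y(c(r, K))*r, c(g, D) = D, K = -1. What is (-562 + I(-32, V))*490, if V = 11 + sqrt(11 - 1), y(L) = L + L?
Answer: -244020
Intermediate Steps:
y(L) = 2*L
V = 11 + sqrt(10) ≈ 14.162
I(r, b) = -2*r (I(r, b) = (2*(-1))*r = -2*r)
(-562 + I(-32, V))*490 = (-562 - 2*(-32))*490 = (-562 + 64)*490 = -498*490 = -244020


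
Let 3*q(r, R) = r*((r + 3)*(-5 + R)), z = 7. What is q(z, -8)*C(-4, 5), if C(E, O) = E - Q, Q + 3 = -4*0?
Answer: 910/3 ≈ 303.33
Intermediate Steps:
Q = -3 (Q = -3 - 4*0 = -3 + 0 = -3)
C(E, O) = 3 + E (C(E, O) = E - 1*(-3) = E + 3 = 3 + E)
q(r, R) = r*(-5 + R)*(3 + r)/3 (q(r, R) = (r*((r + 3)*(-5 + R)))/3 = (r*((3 + r)*(-5 + R)))/3 = (r*((-5 + R)*(3 + r)))/3 = (r*(-5 + R)*(3 + r))/3 = r*(-5 + R)*(3 + r)/3)
q(z, -8)*C(-4, 5) = ((1/3)*7*(-15 - 5*7 + 3*(-8) - 8*7))*(3 - 4) = ((1/3)*7*(-15 - 35 - 24 - 56))*(-1) = ((1/3)*7*(-130))*(-1) = -910/3*(-1) = 910/3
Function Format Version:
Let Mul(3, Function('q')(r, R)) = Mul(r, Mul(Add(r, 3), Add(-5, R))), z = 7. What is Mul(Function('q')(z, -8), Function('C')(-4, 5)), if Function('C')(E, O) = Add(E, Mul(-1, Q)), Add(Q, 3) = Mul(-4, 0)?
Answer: Rational(910, 3) ≈ 303.33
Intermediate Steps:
Q = -3 (Q = Add(-3, Mul(-4, 0)) = Add(-3, 0) = -3)
Function('C')(E, O) = Add(3, E) (Function('C')(E, O) = Add(E, Mul(-1, -3)) = Add(E, 3) = Add(3, E))
Function('q')(r, R) = Mul(Rational(1, 3), r, Add(-5, R), Add(3, r)) (Function('q')(r, R) = Mul(Rational(1, 3), Mul(r, Mul(Add(r, 3), Add(-5, R)))) = Mul(Rational(1, 3), Mul(r, Mul(Add(3, r), Add(-5, R)))) = Mul(Rational(1, 3), Mul(r, Mul(Add(-5, R), Add(3, r)))) = Mul(Rational(1, 3), Mul(r, Add(-5, R), Add(3, r))) = Mul(Rational(1, 3), r, Add(-5, R), Add(3, r)))
Mul(Function('q')(z, -8), Function('C')(-4, 5)) = Mul(Mul(Rational(1, 3), 7, Add(-15, Mul(-5, 7), Mul(3, -8), Mul(-8, 7))), Add(3, -4)) = Mul(Mul(Rational(1, 3), 7, Add(-15, -35, -24, -56)), -1) = Mul(Mul(Rational(1, 3), 7, -130), -1) = Mul(Rational(-910, 3), -1) = Rational(910, 3)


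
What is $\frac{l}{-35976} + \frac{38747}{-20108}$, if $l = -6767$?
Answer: $- \frac{314472809}{180851352} \approx -1.7388$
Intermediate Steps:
$\frac{l}{-35976} + \frac{38747}{-20108} = - \frac{6767}{-35976} + \frac{38747}{-20108} = \left(-6767\right) \left(- \frac{1}{35976}\right) + 38747 \left(- \frac{1}{20108}\right) = \frac{6767}{35976} - \frac{38747}{20108} = - \frac{314472809}{180851352}$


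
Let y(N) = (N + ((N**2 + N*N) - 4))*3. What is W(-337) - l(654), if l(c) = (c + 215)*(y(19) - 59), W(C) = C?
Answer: -1870425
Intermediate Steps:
y(N) = -12 + 3*N + 6*N**2 (y(N) = (N + ((N**2 + N**2) - 4))*3 = (N + (2*N**2 - 4))*3 = (N + (-4 + 2*N**2))*3 = (-4 + N + 2*N**2)*3 = -12 + 3*N + 6*N**2)
l(c) = 462680 + 2152*c (l(c) = (c + 215)*((-12 + 3*19 + 6*19**2) - 59) = (215 + c)*((-12 + 57 + 6*361) - 59) = (215 + c)*((-12 + 57 + 2166) - 59) = (215 + c)*(2211 - 59) = (215 + c)*2152 = 462680 + 2152*c)
W(-337) - l(654) = -337 - (462680 + 2152*654) = -337 - (462680 + 1407408) = -337 - 1*1870088 = -337 - 1870088 = -1870425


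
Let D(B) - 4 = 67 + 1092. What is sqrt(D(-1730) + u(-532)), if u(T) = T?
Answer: sqrt(631) ≈ 25.120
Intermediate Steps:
D(B) = 1163 (D(B) = 4 + (67 + 1092) = 4 + 1159 = 1163)
sqrt(D(-1730) + u(-532)) = sqrt(1163 - 532) = sqrt(631)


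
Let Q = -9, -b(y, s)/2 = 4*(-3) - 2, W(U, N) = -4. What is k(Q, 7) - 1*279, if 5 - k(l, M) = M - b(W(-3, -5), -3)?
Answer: -253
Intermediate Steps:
b(y, s) = 28 (b(y, s) = -2*(4*(-3) - 2) = -2*(-12 - 2) = -2*(-14) = 28)
k(l, M) = 33 - M (k(l, M) = 5 - (M - 1*28) = 5 - (M - 28) = 5 - (-28 + M) = 5 + (28 - M) = 33 - M)
k(Q, 7) - 1*279 = (33 - 1*7) - 1*279 = (33 - 7) - 279 = 26 - 279 = -253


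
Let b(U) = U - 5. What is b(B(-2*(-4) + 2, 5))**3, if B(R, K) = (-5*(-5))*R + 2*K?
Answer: 16581375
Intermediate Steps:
B(R, K) = 2*K + 25*R (B(R, K) = 25*R + 2*K = 2*K + 25*R)
b(U) = -5 + U
b(B(-2*(-4) + 2, 5))**3 = (-5 + (2*5 + 25*(-2*(-4) + 2)))**3 = (-5 + (10 + 25*(8 + 2)))**3 = (-5 + (10 + 25*10))**3 = (-5 + (10 + 250))**3 = (-5 + 260)**3 = 255**3 = 16581375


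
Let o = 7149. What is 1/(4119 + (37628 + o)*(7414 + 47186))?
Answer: 1/2444828319 ≈ 4.0903e-10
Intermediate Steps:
1/(4119 + (37628 + o)*(7414 + 47186)) = 1/(4119 + (37628 + 7149)*(7414 + 47186)) = 1/(4119 + 44777*54600) = 1/(4119 + 2444824200) = 1/2444828319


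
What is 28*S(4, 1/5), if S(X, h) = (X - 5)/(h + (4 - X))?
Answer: -140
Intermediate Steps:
S(X, h) = (-5 + X)/(4 + h - X)
28*S(4, 1/5) = 28*((-5 + 4)/(4 + 1/5 - 1*4)) = 28*(-1/(4 + ⅕ - 4)) = 28*(-1/(⅕)) = 28*(5*(-1)) = 28*(-5) = -140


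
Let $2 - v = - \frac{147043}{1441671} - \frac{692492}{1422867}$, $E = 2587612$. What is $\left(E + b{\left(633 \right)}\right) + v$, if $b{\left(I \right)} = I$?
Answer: $\frac{1769762681017266464}{683768696919} \approx 2.5882 \cdot 10^{6}$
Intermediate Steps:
$v = \frac{1770060149309}{683768696919}$ ($v = 2 - \left(- \frac{147043}{1441671} - \frac{692492}{1422867}\right) = 2 - - \frac{402522755471}{683768696919} = 2 + \frac{402522755471}{683768696919} = \frac{1770060149309}{683768696919} \approx 2.5887$)
$\left(E + b{\left(633 \right)}\right) + v = \left(2587612 + 633\right) + \frac{1770060149309}{683768696919} = 2588245 + \frac{1770060149309}{683768696919} = \frac{1769762681017266464}{683768696919}$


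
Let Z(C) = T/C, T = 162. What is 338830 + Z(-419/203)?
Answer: 141936884/419 ≈ 3.3875e+5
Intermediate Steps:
Z(C) = 162/C
338830 + Z(-419/203) = 338830 + 162/((-419/203)) = 338830 + 162/((-419*1/203)) = 338830 + 162/(-419/203) = 338830 + 162*(-203/419) = 338830 - 32886/419 = 141936884/419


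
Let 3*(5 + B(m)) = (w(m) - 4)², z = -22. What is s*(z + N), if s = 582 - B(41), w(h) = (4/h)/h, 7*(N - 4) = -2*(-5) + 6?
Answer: -180803579770/19780327 ≈ -9140.6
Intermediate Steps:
N = 44/7 (N = 4 + (-2*(-5) + 6)/7 = 4 + (10 + 6)/7 = 4 + (⅐)*16 = 4 + 16/7 = 44/7 ≈ 6.2857)
w(h) = 4/h²
B(m) = -5 + (-4 + 4/m²)²/3 (B(m) = -5 + (4/m² - 4)²/3 = -5 + (-4 + 4/m²)²/3)
s = 1643668907/2825761 (s = 582 - (16 + 41⁴ - 32*41²)/(3*41⁴) = 582 - (16 + 2825761 - 32*1681)/(3*2825761) = 582 - (16 + 2825761 - 53792)/(3*2825761) = 582 - 2771985/(3*2825761) = 582 - 1*923995/2825761 = 582 - 923995/2825761 = 1643668907/2825761 ≈ 581.67)
s*(z + N) = 1643668907*(-22 + 44/7)/2825761 = (1643668907/2825761)*(-110/7) = -180803579770/19780327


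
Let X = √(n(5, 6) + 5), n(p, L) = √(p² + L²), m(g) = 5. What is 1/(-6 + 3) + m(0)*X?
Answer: -⅓ + 5*√(5 + √61) ≈ 17.562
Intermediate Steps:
n(p, L) = √(L² + p²)
X = √(5 + √61) (X = √(√(6² + 5²) + 5) = √(√(36 + 25) + 5) = √(√61 + 5) = √(5 + √61) ≈ 3.5791)
1/(-6 + 3) + m(0)*X = 1/(-6 + 3) + 5*√(5 + √61) = 1/(-3) + 5*√(5 + √61) = -⅓ + 5*√(5 + √61)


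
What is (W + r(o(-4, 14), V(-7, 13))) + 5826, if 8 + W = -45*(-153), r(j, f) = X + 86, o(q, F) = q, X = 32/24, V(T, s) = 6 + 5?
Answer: 38371/3 ≈ 12790.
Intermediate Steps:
V(T, s) = 11
X = 4/3 (X = 32*(1/24) = 4/3 ≈ 1.3333)
r(j, f) = 262/3 (r(j, f) = 4/3 + 86 = 262/3)
W = 6877 (W = -8 - 45*(-153) = -8 + 6885 = 6877)
(W + r(o(-4, 14), V(-7, 13))) + 5826 = (6877 + 262/3) + 5826 = 20893/3 + 5826 = 38371/3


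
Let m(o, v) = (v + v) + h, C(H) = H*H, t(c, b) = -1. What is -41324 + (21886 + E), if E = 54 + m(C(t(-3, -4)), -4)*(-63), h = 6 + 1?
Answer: -19321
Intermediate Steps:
h = 7
C(H) = H²
m(o, v) = 7 + 2*v (m(o, v) = (v + v) + 7 = 2*v + 7 = 7 + 2*v)
E = 117 (E = 54 + (7 + 2*(-4))*(-63) = 54 + (7 - 8)*(-63) = 54 - 1*(-63) = 54 + 63 = 117)
-41324 + (21886 + E) = -41324 + (21886 + 117) = -41324 + 22003 = -19321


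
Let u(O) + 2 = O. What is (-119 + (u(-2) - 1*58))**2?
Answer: 32761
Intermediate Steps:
u(O) = -2 + O
(-119 + (u(-2) - 1*58))**2 = (-119 + ((-2 - 2) - 1*58))**2 = (-119 + (-4 - 58))**2 = (-119 - 62)**2 = (-181)**2 = 32761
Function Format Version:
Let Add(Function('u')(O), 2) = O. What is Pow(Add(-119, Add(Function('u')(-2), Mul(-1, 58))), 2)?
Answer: 32761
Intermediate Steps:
Function('u')(O) = Add(-2, O)
Pow(Add(-119, Add(Function('u')(-2), Mul(-1, 58))), 2) = Pow(Add(-119, Add(Add(-2, -2), Mul(-1, 58))), 2) = Pow(Add(-119, Add(-4, -58)), 2) = Pow(Add(-119, -62), 2) = Pow(-181, 2) = 32761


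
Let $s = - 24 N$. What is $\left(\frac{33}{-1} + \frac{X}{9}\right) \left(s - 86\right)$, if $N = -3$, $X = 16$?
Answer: $\frac{3934}{9} \approx 437.11$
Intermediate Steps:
$s = 72$ ($s = \left(-24\right) \left(-3\right) = 72$)
$\left(\frac{33}{-1} + \frac{X}{9}\right) \left(s - 86\right) = \left(\frac{33}{-1} + \frac{16}{9}\right) \left(72 - 86\right) = \left(33 \left(-1\right) + 16 \cdot \frac{1}{9}\right) \left(-14\right) = \left(-33 + \frac{16}{9}\right) \left(-14\right) = \left(- \frac{281}{9}\right) \left(-14\right) = \frac{3934}{9}$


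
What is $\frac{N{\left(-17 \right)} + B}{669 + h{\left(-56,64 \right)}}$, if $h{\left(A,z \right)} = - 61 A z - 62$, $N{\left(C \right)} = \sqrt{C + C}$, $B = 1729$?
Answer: $\frac{1729}{219231} + \frac{i \sqrt{34}}{219231} \approx 0.0078867 + 2.6597 \cdot 10^{-5} i$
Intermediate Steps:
$N{\left(C \right)} = \sqrt{2} \sqrt{C}$ ($N{\left(C \right)} = \sqrt{2 C} = \sqrt{2} \sqrt{C}$)
$h{\left(A,z \right)} = -62 - 61 A z$ ($h{\left(A,z \right)} = - 61 A z - 62 = -62 - 61 A z$)
$\frac{N{\left(-17 \right)} + B}{669 + h{\left(-56,64 \right)}} = \frac{\sqrt{2} \sqrt{-17} + 1729}{669 - \left(62 - 218624\right)} = \frac{\sqrt{2} i \sqrt{17} + 1729}{669 + \left(-62 + 218624\right)} = \frac{i \sqrt{34} + 1729}{669 + 218562} = \frac{1729 + i \sqrt{34}}{219231} = \left(1729 + i \sqrt{34}\right) \frac{1}{219231} = \frac{1729}{219231} + \frac{i \sqrt{34}}{219231}$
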